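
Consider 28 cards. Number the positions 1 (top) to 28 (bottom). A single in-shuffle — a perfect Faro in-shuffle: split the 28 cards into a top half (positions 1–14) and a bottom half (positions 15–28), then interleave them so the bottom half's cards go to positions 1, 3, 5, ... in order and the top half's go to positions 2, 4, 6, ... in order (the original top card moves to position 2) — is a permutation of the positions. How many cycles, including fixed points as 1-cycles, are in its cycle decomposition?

1

Trace each unvisited position around until it returns:
(1 2 4 8 16 3 ... len 28)
1 cycle in total.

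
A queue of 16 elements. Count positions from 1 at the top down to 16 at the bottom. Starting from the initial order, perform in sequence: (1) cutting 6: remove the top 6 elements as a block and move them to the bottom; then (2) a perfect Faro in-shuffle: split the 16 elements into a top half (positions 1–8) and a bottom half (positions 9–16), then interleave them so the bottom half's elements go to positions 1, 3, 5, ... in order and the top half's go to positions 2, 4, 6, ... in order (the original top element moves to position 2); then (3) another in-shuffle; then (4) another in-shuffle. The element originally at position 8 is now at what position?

Track the element from position 8 forward through each operation:
  after op 1 (cut 6): 8 → 2
  after op 2 (in-shuffle): 2 → 4
  after op 3 (in-shuffle): 4 → 8
  after op 4 (in-shuffle): 8 → 16

16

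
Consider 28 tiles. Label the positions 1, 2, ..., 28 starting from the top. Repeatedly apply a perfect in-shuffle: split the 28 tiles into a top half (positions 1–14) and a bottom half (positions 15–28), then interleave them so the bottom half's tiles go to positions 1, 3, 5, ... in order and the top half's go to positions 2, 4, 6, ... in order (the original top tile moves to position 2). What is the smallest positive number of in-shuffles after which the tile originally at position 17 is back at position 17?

Follow position 17 under repeated in-shuffles:
17 → 5 → 10 → 20 → 11 → 22 → 15 → 1 → ... → 17 (length 28)
It first returns after 28 in-shuffles.

28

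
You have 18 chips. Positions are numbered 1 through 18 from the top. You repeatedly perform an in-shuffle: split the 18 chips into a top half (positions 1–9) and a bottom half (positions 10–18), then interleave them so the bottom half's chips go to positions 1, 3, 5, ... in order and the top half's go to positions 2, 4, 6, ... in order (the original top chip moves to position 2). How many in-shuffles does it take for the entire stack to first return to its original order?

18

The in-shuffle permutes the 18 positions with cycle lengths [18].
Every chip is home exactly when every cycle has completed a whole number of laps, i.e. after lcm(18) = 18 in-shuffles.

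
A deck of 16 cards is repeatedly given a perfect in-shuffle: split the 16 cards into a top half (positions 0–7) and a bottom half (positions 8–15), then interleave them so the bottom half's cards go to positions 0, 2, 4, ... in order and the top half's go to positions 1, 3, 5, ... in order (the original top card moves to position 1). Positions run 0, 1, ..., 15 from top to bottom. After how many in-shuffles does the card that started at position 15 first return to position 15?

Follow position 15 under repeated in-shuffles:
15 → 14 → 12 → 8 → 0 → 1 → 3 → 7 → 15
It first returns after 8 in-shuffles.

8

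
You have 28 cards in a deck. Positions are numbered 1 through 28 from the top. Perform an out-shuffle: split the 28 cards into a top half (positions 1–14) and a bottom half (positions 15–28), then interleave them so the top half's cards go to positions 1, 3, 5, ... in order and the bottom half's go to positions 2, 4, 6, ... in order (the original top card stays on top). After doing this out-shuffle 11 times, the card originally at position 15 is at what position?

26

Track the card's position through each out-shuffle:
15 → 2 → 3 → 5 → 9 → 17 → 6 → 11 → 21 → 14 → 27 → 26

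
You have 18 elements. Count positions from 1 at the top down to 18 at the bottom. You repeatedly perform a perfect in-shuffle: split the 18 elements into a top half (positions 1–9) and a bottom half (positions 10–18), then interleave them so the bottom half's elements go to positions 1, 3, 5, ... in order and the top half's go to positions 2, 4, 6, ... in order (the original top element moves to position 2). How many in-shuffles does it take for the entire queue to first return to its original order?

18

The in-shuffle permutes the 18 positions with cycle lengths [18].
Every element is home exactly when every cycle has completed a whole number of laps, i.e. after lcm(18) = 18 in-shuffles.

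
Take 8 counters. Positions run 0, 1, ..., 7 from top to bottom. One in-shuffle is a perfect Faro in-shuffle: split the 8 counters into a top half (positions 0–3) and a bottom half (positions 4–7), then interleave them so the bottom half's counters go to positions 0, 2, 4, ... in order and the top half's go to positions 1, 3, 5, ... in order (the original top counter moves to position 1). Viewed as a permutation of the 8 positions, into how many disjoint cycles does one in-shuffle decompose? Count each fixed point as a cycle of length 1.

Trace each unvisited position around until it returns:
(0 1 3 7 6 4) (2 5)
2 cycles in total.

2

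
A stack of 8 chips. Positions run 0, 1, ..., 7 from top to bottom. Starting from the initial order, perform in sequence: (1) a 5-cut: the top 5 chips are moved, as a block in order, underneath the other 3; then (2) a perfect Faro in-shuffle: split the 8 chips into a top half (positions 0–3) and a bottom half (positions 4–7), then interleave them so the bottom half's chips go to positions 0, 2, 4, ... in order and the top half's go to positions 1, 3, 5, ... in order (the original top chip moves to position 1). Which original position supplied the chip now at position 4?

Undo the operations in reverse order, starting from position 4:
  undo op 2 (in-shuffle, from bottom half): 4 ← 6
  undo op 1 (cut 5): 6 ← 3
So the chip at position 4 came from original position 3.

3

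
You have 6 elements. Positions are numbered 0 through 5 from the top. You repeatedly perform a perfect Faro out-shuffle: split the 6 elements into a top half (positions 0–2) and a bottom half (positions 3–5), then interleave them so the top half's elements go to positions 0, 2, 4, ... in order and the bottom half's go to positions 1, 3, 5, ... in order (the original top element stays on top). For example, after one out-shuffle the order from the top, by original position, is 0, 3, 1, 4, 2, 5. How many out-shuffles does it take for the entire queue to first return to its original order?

4

The out-shuffle permutes the 6 positions with cycle lengths [1, 1, 4].
Every element is home exactly when every cycle has completed a whole number of laps, i.e. after lcm(1, 4) = 4 out-shuffles.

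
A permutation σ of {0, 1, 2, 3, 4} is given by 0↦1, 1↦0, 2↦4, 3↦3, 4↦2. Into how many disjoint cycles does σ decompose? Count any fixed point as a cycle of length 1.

3

Cycle decomposition: (0 1) (2 4) (3).
3 cycles.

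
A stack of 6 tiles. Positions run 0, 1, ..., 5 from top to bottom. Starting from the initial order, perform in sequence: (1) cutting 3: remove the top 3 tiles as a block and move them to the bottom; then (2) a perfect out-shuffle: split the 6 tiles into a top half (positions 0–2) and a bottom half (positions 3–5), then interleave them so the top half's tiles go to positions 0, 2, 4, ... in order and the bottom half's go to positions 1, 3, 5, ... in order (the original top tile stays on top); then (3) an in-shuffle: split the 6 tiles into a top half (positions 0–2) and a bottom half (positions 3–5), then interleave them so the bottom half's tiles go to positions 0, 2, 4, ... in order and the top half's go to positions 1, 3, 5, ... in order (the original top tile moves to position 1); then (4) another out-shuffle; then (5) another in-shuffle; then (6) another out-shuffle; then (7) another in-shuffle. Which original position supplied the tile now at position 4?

3

Undo the operations in reverse order, starting from position 4:
  undo op 7 (in-shuffle, from bottom half): 4 ← 5
  undo op 6 (out-shuffle, from bottom half): 5 ← 5
  undo op 5 (in-shuffle, from top half): 5 ← 2
  undo op 4 (out-shuffle, from top half): 2 ← 1
  undo op 3 (in-shuffle, from top half): 1 ← 0
  undo op 2 (out-shuffle, from top half): 0 ← 0
  undo op 1 (cut 3): 0 ← 3
So the tile at position 4 came from original position 3.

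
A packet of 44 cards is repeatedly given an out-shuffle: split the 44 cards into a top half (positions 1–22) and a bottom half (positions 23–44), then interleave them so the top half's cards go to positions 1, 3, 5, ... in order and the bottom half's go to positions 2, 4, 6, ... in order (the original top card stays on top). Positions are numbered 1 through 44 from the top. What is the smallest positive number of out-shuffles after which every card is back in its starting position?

14

The out-shuffle permutes the 44 positions with cycle lengths [1, 1, 14, 14, 14].
Every card is home exactly when every cycle has completed a whole number of laps, i.e. after lcm(1, 14) = 14 out-shuffles.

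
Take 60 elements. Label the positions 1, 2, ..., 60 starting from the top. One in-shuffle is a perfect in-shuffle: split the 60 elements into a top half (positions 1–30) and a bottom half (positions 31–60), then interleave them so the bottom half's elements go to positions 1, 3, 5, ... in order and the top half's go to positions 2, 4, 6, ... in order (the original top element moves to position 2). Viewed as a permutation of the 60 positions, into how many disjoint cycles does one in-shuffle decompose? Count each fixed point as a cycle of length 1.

1

Trace each unvisited position around until it returns:
(1 2 4 8 16 32 ... len 60)
1 cycle in total.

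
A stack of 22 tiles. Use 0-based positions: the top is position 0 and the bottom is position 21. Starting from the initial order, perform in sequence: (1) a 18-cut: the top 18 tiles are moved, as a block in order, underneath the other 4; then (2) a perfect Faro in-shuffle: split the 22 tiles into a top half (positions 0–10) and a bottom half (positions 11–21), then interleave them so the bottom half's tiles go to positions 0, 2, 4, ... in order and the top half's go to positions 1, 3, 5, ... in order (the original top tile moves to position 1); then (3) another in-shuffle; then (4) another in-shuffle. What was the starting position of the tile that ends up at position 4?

Undo the operations in reverse order, starting from position 4:
  undo op 4 (in-shuffle, from bottom half): 4 ← 13
  undo op 3 (in-shuffle, from top half): 13 ← 6
  undo op 2 (in-shuffle, from bottom half): 6 ← 14
  undo op 1 (cut 18): 14 ← 10
So the tile at position 4 came from original position 10.

10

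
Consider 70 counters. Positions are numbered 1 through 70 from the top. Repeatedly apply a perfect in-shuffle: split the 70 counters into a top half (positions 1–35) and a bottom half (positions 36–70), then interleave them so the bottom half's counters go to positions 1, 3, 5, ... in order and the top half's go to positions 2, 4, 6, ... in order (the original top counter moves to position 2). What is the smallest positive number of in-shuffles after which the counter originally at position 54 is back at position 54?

35

Follow position 54 under repeated in-shuffles:
54 → 37 → 3 → 6 → 12 → 24 → 48 → 25 → ... → 54 (length 35)
It first returns after 35 in-shuffles.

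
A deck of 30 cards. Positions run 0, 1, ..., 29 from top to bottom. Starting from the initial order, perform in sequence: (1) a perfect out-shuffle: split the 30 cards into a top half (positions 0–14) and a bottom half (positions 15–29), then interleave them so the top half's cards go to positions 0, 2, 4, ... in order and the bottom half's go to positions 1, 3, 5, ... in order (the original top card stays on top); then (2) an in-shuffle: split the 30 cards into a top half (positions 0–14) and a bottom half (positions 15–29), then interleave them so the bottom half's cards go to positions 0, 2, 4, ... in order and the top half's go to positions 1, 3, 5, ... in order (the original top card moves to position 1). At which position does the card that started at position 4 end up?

Track the card from position 4 forward through each operation:
  after op 1 (out-shuffle): 4 → 8
  after op 2 (in-shuffle): 8 → 17

17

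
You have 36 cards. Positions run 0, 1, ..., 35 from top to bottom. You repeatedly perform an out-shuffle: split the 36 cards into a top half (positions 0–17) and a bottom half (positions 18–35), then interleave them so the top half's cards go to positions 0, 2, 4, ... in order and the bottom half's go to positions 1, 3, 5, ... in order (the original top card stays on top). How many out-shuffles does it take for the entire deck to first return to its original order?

The out-shuffle permutes the 36 positions with cycle lengths [1, 1, 3, 3, 4, 12, 12].
Every card is home exactly when every cycle has completed a whole number of laps, i.e. after lcm(1, 3, 4, 12) = 12 out-shuffles.

12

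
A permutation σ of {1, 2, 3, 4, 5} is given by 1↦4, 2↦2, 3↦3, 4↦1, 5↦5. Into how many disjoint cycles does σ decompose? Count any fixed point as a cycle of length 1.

4

Cycle decomposition: (1 4) (2) (3) (5).
4 cycles.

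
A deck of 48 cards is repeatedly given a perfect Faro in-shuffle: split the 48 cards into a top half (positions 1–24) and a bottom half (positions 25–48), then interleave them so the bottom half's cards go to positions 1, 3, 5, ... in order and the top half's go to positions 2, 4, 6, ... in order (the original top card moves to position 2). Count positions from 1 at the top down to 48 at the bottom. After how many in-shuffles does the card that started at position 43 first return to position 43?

21

Follow position 43 under repeated in-shuffles:
43 → 37 → 25 → 1 → 2 → 4 → 8 → 16 → ... → 43 (length 21)
It first returns after 21 in-shuffles.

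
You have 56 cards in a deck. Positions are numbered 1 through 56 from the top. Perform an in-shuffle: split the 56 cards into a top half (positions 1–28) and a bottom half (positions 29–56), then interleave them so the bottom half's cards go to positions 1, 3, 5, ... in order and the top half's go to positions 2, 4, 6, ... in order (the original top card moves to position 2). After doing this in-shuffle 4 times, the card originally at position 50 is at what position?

Track the card's position through each in-shuffle:
50 → 43 → 29 → 1 → 2

2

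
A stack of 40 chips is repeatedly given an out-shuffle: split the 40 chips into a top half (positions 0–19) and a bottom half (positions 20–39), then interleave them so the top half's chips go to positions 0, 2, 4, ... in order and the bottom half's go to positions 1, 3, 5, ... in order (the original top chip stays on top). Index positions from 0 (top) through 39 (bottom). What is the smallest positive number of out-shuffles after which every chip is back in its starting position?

12

The out-shuffle permutes the 40 positions with cycle lengths [1, 1, 2, 12, 12, 12].
Every chip is home exactly when every cycle has completed a whole number of laps, i.e. after lcm(1, 2, 12) = 12 out-shuffles.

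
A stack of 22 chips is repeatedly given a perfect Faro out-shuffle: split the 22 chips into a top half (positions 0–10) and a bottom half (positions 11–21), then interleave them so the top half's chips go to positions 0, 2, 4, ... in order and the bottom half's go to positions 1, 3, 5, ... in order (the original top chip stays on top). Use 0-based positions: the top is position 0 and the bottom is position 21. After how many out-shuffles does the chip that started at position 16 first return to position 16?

6

Follow position 16 under repeated out-shuffles:
16 → 11 → 1 → 2 → 4 → 8 → 16
It first returns after 6 out-shuffles.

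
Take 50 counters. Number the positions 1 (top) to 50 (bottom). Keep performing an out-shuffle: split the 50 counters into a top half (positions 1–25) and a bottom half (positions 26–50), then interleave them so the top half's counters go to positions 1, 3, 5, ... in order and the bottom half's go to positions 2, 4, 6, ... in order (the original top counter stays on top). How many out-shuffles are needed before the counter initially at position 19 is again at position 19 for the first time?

Follow position 19 under repeated out-shuffles:
19 → 37 → 24 → 47 → 44 → 38 → 26 → 2 → ... → 19 (length 21)
It first returns after 21 out-shuffles.

21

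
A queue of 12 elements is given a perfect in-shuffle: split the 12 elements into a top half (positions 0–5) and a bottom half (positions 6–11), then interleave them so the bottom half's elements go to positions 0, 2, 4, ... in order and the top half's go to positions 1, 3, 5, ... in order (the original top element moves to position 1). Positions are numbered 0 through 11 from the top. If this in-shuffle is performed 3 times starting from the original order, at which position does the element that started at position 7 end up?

Track the element's position through each in-shuffle:
7 → 2 → 5 → 11

11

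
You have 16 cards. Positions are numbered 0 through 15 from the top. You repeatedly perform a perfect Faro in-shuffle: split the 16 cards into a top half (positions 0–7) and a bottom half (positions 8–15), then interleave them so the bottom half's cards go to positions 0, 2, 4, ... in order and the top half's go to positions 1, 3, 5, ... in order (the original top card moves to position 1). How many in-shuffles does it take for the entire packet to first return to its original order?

The in-shuffle permutes the 16 positions with cycle lengths [8, 8].
Every card is home exactly when every cycle has completed a whole number of laps, i.e. after lcm(8) = 8 in-shuffles.

8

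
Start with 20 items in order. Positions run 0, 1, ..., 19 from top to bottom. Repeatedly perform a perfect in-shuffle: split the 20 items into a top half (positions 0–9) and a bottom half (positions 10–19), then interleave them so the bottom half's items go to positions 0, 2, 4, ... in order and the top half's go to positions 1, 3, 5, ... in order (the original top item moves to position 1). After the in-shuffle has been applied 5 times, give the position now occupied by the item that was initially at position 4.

Track the item's position through each in-shuffle:
4 → 9 → 19 → 18 → 16 → 12

12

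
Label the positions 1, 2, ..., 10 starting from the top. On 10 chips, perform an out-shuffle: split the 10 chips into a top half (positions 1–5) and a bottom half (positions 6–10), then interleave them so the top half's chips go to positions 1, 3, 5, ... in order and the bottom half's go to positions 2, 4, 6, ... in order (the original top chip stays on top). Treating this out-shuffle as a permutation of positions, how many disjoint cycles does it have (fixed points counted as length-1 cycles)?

Trace each unvisited position around until it returns:
(1) (2 3 5 9 8 6) (4 7) (10)
4 cycles in total.

4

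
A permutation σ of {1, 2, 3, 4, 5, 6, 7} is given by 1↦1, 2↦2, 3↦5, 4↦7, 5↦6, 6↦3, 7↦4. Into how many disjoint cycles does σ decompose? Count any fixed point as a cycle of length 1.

4

Cycle decomposition: (1) (2) (3 5 6) (4 7).
4 cycles.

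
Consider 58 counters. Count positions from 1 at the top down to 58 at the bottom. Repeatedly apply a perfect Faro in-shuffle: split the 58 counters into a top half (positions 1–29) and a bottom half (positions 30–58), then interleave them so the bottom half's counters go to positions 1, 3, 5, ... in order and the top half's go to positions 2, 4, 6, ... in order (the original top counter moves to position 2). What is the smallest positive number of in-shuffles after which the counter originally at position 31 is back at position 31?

Follow position 31 under repeated in-shuffles:
31 → 3 → 6 → 12 → 24 → 48 → 37 → 15 → ... → 31 (length 58)
It first returns after 58 in-shuffles.

58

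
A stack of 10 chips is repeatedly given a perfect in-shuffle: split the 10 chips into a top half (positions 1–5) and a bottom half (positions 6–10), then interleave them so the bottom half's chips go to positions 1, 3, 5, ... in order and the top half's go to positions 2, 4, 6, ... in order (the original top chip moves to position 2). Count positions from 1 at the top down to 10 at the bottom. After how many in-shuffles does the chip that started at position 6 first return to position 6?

Follow position 6 under repeated in-shuffles:
6 → 1 → 2 → 4 → 8 → 5 → 10 → 9 → 7 → 3 → 6
It first returns after 10 in-shuffles.

10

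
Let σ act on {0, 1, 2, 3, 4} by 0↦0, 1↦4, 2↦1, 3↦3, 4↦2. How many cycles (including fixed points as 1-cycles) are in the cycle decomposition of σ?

3

Cycle decomposition: (0) (1 4 2) (3).
3 cycles.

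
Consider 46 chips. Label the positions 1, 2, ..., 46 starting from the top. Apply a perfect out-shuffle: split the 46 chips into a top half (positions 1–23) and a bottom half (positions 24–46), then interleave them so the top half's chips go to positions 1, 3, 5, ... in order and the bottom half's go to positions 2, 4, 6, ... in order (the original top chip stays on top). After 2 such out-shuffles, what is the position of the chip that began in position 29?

Track the chip's position through each out-shuffle:
29 → 12 → 23

23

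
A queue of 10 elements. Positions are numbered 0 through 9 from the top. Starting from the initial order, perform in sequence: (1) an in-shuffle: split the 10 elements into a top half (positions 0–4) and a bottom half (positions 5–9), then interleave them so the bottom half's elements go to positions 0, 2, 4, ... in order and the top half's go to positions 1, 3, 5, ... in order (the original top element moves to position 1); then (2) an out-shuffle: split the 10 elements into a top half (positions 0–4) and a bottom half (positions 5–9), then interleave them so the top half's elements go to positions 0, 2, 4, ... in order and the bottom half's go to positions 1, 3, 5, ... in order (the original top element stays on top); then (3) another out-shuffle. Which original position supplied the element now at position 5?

Undo the operations in reverse order, starting from position 5:
  undo op 3 (out-shuffle, from bottom half): 5 ← 7
  undo op 2 (out-shuffle, from bottom half): 7 ← 8
  undo op 1 (in-shuffle, from bottom half): 8 ← 9
So the element at position 5 came from original position 9.

9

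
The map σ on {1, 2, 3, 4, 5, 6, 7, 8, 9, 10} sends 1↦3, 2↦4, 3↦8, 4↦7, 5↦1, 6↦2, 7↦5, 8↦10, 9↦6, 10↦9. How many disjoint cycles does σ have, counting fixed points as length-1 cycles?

1

Cycle decomposition: (1 3 8 10 9 6 2 4 7 5).
1 cycle.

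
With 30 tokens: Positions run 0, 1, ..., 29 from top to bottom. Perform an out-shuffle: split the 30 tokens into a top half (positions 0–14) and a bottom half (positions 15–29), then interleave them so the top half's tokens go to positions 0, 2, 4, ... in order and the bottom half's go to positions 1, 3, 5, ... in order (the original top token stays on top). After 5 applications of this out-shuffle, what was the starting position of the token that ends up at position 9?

Work backwards from position 9, undoing one out-shuffle at a time:
9 ← 19 ← 24 ← 12 ← 6 ← 3
So the token now at position 9 started at position 3.

3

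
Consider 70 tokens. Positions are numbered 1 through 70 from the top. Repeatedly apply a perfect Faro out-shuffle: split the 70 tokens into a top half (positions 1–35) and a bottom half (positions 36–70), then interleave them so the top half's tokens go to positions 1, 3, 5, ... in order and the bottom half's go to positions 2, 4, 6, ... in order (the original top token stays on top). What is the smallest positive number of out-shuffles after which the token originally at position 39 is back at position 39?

22

Follow position 39 under repeated out-shuffles:
39 → 8 → 15 → 29 → 57 → 44 → 18 → 35 → ... → 39 (length 22)
It first returns after 22 out-shuffles.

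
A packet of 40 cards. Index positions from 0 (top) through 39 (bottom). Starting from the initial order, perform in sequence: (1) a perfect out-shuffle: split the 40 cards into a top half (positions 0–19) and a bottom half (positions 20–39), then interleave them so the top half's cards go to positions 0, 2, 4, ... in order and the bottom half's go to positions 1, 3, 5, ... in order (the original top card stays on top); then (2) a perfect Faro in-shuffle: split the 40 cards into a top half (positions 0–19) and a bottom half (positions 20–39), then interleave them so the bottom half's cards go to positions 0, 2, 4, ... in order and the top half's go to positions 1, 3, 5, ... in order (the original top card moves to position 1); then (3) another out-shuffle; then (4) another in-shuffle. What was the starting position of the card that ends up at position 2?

37

Undo the operations in reverse order, starting from position 2:
  undo op 4 (in-shuffle, from bottom half): 2 ← 21
  undo op 3 (out-shuffle, from bottom half): 21 ← 30
  undo op 2 (in-shuffle, from bottom half): 30 ← 35
  undo op 1 (out-shuffle, from bottom half): 35 ← 37
So the card at position 2 came from original position 37.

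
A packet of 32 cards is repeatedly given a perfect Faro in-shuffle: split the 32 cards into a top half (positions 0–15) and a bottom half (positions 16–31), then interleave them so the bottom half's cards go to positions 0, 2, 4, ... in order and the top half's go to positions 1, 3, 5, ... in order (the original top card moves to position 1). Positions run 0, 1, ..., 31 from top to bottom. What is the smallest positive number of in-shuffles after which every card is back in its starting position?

The in-shuffle permutes the 32 positions with cycle lengths [2, 10, 10, 10].
Every card is home exactly when every cycle has completed a whole number of laps, i.e. after lcm(2, 10) = 10 in-shuffles.

10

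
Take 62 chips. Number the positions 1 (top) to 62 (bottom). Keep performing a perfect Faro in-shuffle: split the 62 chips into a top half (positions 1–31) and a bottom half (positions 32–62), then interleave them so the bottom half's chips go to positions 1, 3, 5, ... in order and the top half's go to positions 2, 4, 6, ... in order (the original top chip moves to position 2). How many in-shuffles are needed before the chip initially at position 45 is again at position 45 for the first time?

Follow position 45 under repeated in-shuffles:
45 → 27 → 54 → 45
It first returns after 3 in-shuffles.

3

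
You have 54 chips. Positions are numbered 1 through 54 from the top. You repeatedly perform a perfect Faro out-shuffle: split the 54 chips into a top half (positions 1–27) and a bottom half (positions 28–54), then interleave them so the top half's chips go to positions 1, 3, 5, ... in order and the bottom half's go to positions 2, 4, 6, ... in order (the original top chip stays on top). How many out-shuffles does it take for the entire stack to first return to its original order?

52

The out-shuffle permutes the 54 positions with cycle lengths [1, 1, 52].
Every chip is home exactly when every cycle has completed a whole number of laps, i.e. after lcm(1, 52) = 52 out-shuffles.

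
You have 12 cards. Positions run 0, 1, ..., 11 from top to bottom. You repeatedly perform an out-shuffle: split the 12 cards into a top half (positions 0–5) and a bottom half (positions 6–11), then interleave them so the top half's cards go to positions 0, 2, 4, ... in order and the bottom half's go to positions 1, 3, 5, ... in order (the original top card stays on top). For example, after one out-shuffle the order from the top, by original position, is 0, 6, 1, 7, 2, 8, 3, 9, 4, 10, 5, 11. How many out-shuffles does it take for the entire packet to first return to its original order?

The out-shuffle permutes the 12 positions with cycle lengths [1, 1, 10].
Every card is home exactly when every cycle has completed a whole number of laps, i.e. after lcm(1, 10) = 10 out-shuffles.

10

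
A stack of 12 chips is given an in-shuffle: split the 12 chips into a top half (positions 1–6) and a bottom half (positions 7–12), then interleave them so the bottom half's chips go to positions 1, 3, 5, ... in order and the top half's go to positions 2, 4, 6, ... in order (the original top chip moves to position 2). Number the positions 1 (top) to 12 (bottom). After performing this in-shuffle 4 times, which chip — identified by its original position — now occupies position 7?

Work backwards from position 7, undoing one in-shuffle at a time:
7 ← 10 ← 5 ← 9 ← 11
So the chip now at position 7 started at position 11.

11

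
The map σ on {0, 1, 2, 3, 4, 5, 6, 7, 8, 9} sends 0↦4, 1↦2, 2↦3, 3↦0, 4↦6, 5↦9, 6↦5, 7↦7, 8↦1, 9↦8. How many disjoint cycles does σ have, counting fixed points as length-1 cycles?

2

Cycle decomposition: (0 4 6 5 9 8 1 2 3) (7).
2 cycles.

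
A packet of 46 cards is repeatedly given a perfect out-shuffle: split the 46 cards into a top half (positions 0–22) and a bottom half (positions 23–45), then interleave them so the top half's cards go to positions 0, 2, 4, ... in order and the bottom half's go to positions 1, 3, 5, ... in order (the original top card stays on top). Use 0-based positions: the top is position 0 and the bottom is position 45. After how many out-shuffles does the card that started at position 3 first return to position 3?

Follow position 3 under repeated out-shuffles:
3 → 6 → 12 → 24 → 3
It first returns after 4 out-shuffles.

4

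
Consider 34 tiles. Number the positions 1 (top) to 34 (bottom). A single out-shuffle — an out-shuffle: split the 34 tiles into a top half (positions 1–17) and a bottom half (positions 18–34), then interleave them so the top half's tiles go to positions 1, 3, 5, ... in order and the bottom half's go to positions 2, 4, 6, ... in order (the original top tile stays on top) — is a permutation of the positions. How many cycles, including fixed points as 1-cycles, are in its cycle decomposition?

Trace each unvisited position around until it returns:
(1) (2 3 5 9 17 33 32 30 26 18) (4 7 13 25 16 31 28 22 10 19) (6 11 21 8 15 29 24 14 27 20) (12 23) (34)
6 cycles in total.

6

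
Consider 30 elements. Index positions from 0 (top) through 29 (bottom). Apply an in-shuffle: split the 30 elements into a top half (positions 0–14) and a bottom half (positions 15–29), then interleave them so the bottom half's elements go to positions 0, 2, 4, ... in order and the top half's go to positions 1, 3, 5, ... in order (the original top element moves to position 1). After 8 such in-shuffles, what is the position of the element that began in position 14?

26

Track the element's position through each in-shuffle:
14 → 29 → 28 → 26 → 22 → 14 → 29 → 28 → 26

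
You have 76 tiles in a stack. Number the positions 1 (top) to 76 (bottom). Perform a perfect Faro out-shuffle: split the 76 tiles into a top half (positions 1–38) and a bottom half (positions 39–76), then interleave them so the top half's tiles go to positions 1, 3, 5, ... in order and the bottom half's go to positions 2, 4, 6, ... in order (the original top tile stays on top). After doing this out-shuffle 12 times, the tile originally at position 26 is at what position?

Track the tile's position through each out-shuffle:
26 → 51 → 26 → 51 → 26 → 51 → 26 → 51 → 26 → 51 → 26 → 51 → 26

26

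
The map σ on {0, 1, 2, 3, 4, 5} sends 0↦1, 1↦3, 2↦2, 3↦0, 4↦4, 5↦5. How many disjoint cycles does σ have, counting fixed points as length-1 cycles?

Cycle decomposition: (0 1 3) (2) (4) (5).
4 cycles.

4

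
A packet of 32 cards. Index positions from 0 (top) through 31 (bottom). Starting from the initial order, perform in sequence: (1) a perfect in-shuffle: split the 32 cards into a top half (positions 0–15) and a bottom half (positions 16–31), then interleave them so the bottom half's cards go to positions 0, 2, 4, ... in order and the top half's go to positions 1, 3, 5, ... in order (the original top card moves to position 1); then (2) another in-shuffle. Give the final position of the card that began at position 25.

Track the card from position 25 forward through each operation:
  after op 1 (in-shuffle): 25 → 18
  after op 2 (in-shuffle): 18 → 4

4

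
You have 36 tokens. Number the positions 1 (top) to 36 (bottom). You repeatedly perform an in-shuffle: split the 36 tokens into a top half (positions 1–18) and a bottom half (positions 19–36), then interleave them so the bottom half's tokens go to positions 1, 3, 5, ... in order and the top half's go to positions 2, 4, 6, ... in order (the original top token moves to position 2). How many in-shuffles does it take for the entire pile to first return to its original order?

The in-shuffle permutes the 36 positions with cycle lengths [36].
Every token is home exactly when every cycle has completed a whole number of laps, i.e. after lcm(36) = 36 in-shuffles.

36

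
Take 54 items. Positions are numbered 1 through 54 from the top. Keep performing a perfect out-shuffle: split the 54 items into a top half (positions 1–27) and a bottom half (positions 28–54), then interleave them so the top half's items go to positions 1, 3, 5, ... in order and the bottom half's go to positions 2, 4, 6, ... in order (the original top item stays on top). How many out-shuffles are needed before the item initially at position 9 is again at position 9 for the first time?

Follow position 9 under repeated out-shuffles:
9 → 17 → 33 → 12 → 23 → 45 → 36 → 18 → ... → 9 (length 52)
It first returns after 52 out-shuffles.

52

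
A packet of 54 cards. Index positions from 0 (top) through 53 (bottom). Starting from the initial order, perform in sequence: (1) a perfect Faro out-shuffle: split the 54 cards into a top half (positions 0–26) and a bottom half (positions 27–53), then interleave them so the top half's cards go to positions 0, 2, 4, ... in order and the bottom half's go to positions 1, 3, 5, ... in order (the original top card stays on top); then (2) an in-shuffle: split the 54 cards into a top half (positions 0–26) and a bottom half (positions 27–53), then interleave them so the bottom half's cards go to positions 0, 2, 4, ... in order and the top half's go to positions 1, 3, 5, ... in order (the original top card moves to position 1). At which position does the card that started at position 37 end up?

Track the card from position 37 forward through each operation:
  after op 1 (out-shuffle): 37 → 21
  after op 2 (in-shuffle): 21 → 43

43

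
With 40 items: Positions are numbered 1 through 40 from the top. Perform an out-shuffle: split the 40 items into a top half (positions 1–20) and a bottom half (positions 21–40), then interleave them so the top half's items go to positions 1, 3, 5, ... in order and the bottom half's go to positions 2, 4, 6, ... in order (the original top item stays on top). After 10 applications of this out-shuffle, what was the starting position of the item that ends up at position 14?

14

Work backwards from position 14, undoing one out-shuffle at a time:
14 ← 27 ← 14 ← 27 ← 14 ← 27 ← 14 ← 27 ← 14 ← 27 ← 14
So the item now at position 14 started at position 14.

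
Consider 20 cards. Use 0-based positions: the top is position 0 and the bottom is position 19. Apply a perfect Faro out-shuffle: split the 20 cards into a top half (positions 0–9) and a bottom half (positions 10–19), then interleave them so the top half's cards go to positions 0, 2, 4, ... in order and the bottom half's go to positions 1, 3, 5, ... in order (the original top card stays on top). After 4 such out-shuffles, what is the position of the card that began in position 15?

12

Track the card's position through each out-shuffle:
15 → 11 → 3 → 6 → 12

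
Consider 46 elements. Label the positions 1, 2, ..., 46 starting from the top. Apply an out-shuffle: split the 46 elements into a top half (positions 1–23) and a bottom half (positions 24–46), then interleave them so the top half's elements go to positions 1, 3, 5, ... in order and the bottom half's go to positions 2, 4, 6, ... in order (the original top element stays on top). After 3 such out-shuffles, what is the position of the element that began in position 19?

Track the element's position through each out-shuffle:
19 → 37 → 28 → 10

10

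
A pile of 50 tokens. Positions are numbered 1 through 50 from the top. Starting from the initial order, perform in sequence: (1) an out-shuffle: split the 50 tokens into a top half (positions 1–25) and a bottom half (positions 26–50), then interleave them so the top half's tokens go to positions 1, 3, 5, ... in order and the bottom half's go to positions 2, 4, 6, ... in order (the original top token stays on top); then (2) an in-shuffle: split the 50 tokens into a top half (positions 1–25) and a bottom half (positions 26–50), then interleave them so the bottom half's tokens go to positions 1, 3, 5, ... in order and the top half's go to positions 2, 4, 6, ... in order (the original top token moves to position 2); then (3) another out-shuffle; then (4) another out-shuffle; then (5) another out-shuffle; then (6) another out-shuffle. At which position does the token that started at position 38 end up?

Track the token from position 38 forward through each operation:
  after op 1 (out-shuffle): 38 → 26
  after op 2 (in-shuffle): 26 → 1
  after op 3 (out-shuffle): 1 → 1
  after op 4 (out-shuffle): 1 → 1
  after op 5 (out-shuffle): 1 → 1
  after op 6 (out-shuffle): 1 → 1

1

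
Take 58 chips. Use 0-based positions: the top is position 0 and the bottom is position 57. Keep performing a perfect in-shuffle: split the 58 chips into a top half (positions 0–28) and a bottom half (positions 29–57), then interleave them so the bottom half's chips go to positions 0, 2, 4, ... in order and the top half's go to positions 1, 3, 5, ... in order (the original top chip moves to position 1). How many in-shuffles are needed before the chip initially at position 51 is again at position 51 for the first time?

58

Follow position 51 under repeated in-shuffles:
51 → 44 → 30 → 2 → 5 → 11 → 23 → 47 → ... → 51 (length 58)
It first returns after 58 in-shuffles.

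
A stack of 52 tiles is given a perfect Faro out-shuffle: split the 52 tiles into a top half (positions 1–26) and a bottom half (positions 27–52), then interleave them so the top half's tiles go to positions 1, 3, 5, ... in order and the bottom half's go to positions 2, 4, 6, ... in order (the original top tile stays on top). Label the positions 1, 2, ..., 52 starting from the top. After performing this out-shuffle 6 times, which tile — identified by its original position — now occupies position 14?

Work backwards from position 14, undoing one out-shuffle at a time:
14 ← 33 ← 17 ← 9 ← 5 ← 3 ← 2
So the tile now at position 14 started at position 2.

2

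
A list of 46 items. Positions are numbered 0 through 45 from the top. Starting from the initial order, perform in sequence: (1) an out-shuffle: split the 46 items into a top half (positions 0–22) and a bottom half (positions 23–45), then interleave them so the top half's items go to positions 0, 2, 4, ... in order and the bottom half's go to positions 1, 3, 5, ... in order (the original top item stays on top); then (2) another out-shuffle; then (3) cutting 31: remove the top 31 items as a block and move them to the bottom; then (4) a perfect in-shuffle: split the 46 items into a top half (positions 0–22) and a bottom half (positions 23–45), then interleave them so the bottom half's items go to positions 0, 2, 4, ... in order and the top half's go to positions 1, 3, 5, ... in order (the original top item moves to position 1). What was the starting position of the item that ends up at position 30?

17

Undo the operations in reverse order, starting from position 30:
  undo op 4 (in-shuffle, from bottom half): 30 ← 38
  undo op 3 (cut 31): 38 ← 23
  undo op 2 (out-shuffle, from bottom half): 23 ← 34
  undo op 1 (out-shuffle, from top half): 34 ← 17
So the item at position 30 came from original position 17.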